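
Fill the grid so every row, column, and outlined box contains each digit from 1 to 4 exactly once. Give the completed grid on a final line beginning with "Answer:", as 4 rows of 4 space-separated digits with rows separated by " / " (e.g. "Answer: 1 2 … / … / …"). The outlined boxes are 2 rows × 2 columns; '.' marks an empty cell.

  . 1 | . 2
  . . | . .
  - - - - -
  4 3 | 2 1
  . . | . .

Step 1. [r1c3∈{3,4}] in row 1, 4 fits only at r1c3, so r1c3=4.
Step 2. [r2c4∈{3}] r2c4 has the single candidate 3, so r2c4=3.
Step 3. [r4c2∈{2}] r4c2's peers cover all but 2. So r4c2=2.
Step 4. [r2c1∈{2}] r2c1 is down to just 2. So r2c1=2.
Step 5. [r4c1∈{1}] r4c1's peers cover all but 1. So r4c1=1.
Step 6. [r2c3∈{1}] r2c3 has the single candidate 1. So r2c3=1.
Step 7. [r2c2∈{4}] only 4 remains possible at r2c2, so r2c2=4.
Step 8. [r4c4∈{4}] r4c4 is down to just 4, so r4c4=4.
Step 9. [r1c1∈{3}] r1c1 has the single candidate 3, so r1c1=3.
Step 10. [r4c3∈{3}] r4c3 has the single candidate 3. So r4c3=3.

Answer: 3 1 4 2 / 2 4 1 3 / 4 3 2 1 / 1 2 3 4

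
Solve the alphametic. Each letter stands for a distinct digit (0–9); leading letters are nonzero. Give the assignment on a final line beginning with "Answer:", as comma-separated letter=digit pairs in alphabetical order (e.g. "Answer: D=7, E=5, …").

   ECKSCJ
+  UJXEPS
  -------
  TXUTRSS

Step 1. [col 1: J + S ≡ S (mod 10)] in column 1 we have J+S≡S with carry-in 0; given nothing yet and all letters distinct, none taken yet, that pins J to 0, so J=0.
Step 2. [col 1: J + S ≡ S (mod 10)] several values work for S in column 1 (J + S ≡ S (mod 10), carry-in 0); try S=9. So S=9.
Step 3. [col 2: C + P ≡ S (mod 10)] several values work for P in column 2 (C + P ≡ S (mod 10), carry-in 0); try P=3 ⇒ P=3.
Step 4. [T] the sum has 7 digits but both addends have 6; that extra leading digit T is the final carry, namely 1 ⇒ T=1.
Step 5. [col 2: C + P ≡ S (mod 10)] column 2 reads C+P+carry(0)=S with P=3, S=9; with digits 0,1,3,9 already taken and all letters distinct, the only value for C is 6. So C=6.
Step 6. [col 3: S + E ≡ R (mod 10)] R=4 is one option consistent with column 3 (S + E ≡ R (mod 10), carry-in 0) — take it, so R=4.
Step 7. [col 3: S + E ≡ R (mod 10)] in column 3 we have S+E≡R with carry-in 0; given S=9, R=4 and digits 0,1,3,4,6,9 already taken and all letters distinct, that pins E to 5, so E=5.
Step 8. [col 4: K + X ≡ T (mod 10)] several values work for K in column 4 (K + X ≡ T (mod 10), carry-in 1); try K=8 ⇒ K=8.
Step 9. [col 4: K + X ≡ T (mod 10)] in column 4 we have K+X≡T with carry-in 1; given K=8, T=1 and digits 0,1,3,4,5,6,8,9 already taken and all letters distinct, that pins X to 2. So X=2.
Step 10. [col 5: C + J ≡ U (mod 10)] in column 5 we have C+J≡U with carry-in 1; given C=6, J=0 and digits 0,1,2,3,4,5,6,8,9 already taken and all letters distinct, that pins U to 7, so U=7.

Answer: C=6, E=5, J=0, K=8, P=3, R=4, S=9, T=1, U=7, X=2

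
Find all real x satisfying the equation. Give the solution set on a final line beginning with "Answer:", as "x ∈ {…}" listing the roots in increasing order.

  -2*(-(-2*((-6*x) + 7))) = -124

Step 1. [-2*(-(-2*((-6*x) + 7))) = -124] LHS = -2·(…); ÷-2 both sides, so div: -(-2*((-6*x) + 7)) = 62.
Step 2. [-(-2*((-6*x) + 7)) = 62] LHS negated; negate both sides. So neg: -2*((-6*x) + 7) = -62.
Step 3. [-2*((-6*x) + 7) = -62] leading coefficient -2: divide by -2. So div: (-6*x) + 7 = 31.
Step 4. [(-6*x) + 7 = 31] subtract 7: x sits inside (… + 7). So sub: -6*x = 24.
Step 5. [-6*x = 24] -6 out front; divide by -6. So div: x = -4.

Answer: x ∈ {-4}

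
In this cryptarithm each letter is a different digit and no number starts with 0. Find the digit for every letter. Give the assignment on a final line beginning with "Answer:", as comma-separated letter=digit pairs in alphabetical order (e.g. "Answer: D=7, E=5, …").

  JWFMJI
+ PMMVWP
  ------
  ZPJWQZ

Step 1. [col 1: I + P ≡ Z (mod 10)] column 1 (I + P ≡ Z (mod 10), carry-in 0) doesn't pin P yet; pick P=1 and continue. So P=1.
Step 2. [col 1: I + P ≡ Z (mod 10)] I=8 is one option consistent with column 1 (I + P ≡ Z (mod 10), carry-in 0) — take it. So I=8.
Step 3. [col 1: I + P ≡ Z (mod 10)] in column 1 we have I+P≡Z with carry-in 0; given I=8, P=1 and digits 1,8 already taken and all letters distinct, that pins Z to 9. So Z=9.
Step 4. [col 2: J + W ≡ Q (mod 10)] several values work for Q in column 2 (J + W ≡ Q (mod 10), carry-in 0); try Q=3 ⇒ Q=3.
Step 5. [col 2: J + W ≡ Q (mod 10)] J=7 is one option consistent with column 2 (J + W ≡ Q (mod 10), carry-in 0) — take it ⇒ J=7.
Step 6. [col 2: J + W ≡ Q (mod 10)] from column 2 (J=7, Q=3, carry-in 0, digits 1,3,7,8,9 already taken and all letters distinct): W must equal 6, so W=6.
Step 7. [col 3: M + V ≡ W (mod 10)] several values work for V in column 3 (M + V ≡ W (mod 10), carry-in 1); try V=0. So V=0.
Step 8. [col 3: M + V ≡ W (mod 10)] in column 3 we have M+V≡W with carry-in 1; given V=0, W=6 and digits 0,1,3,6,7,8,9 already taken and all letters distinct, that pins M to 5 ⇒ M=5.
Step 9. [col 4: F + M ≡ J (mod 10)] column 4: given M=5, J=7, carry-in 0, and digits 0,1,3,5,6,7,8,9 already taken and all letters distinct, F+M≡J (mod 10) forces F=2 ⇒ F=2.

Answer: F=2, I=8, J=7, M=5, P=1, Q=3, V=0, W=6, Z=9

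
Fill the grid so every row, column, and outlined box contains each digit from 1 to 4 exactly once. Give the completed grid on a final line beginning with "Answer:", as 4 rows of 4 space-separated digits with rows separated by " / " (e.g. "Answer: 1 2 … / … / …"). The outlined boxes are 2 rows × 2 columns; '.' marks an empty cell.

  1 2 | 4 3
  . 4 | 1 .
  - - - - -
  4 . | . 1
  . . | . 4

Step 1. [r3c2∈{3}] nothing but 3 survives at r3c2 ⇒ r3c2=3.
Step 2. [r4c1∈{2}] r4c1 is down to just 2, so r4c1=2.
Step 3. [r3c3∈{2}] r3c3 has the single candidate 2, so r3c3=2.
Step 4. [r2c4∈{2}] only 2 remains possible at r2c4. So r2c4=2.
Step 5. [r4c2∈{1}] r4c2 has the single candidate 1. So r4c2=1.
Step 6. [r4c3∈{3}] r4c3 has the single candidate 3 ⇒ r4c3=3.
Step 7. [r2c1∈{3}] r2c1's peers cover all but 3, so r2c1=3.

Answer: 1 2 4 3 / 3 4 1 2 / 4 3 2 1 / 2 1 3 4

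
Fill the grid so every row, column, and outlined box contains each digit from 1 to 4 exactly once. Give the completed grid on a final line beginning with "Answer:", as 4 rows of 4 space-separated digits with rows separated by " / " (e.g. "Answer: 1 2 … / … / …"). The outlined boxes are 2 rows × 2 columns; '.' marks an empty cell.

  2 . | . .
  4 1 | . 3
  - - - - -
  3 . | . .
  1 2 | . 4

Step 1. [r1c4∈{1}] nothing but 1 survives at r1c4. So r1c4=1.
Step 2. [r3c3∈{1,2}] in row 3, 1 fits only at r3c3, so r3c3=1.
Step 3. [r1c2∈{3}] nothing but 3 survives at r1c2 ⇒ r1c2=3.
Step 4. [r1c3∈{4}] r1c3 has the single candidate 4, so r1c3=4.
Step 5. [r2c3∈{2}] r2c3 is down to just 2. So r2c3=2.
Step 6. [r3c4∈{2}] r3c4's peers cover all but 2, so r3c4=2.
Step 7. [r4c3∈{3}] r4c3's peers cover all but 3, so r4c3=3.
Step 8. [r3c2∈{4}] r3c2 has the single candidate 4, so r3c2=4.

Answer: 2 3 4 1 / 4 1 2 3 / 3 4 1 2 / 1 2 3 4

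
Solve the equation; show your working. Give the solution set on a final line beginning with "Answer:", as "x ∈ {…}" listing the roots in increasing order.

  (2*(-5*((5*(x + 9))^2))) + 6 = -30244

Step 1. [(2*(-5*((5*(x + 9))^2))) + 6 = -30244] peel the +6: subtract 6 from each side. So sub: 2*(-5*((5*(x + 9))^2)) = -30250.
Step 2. [2*(-5*((5*(x + 9))^2)) = -30250] divide by the outer 2. So div: -5*((5*(x + 9))^2) = -15125.
Step 3. [-5*((5*(x + 9))^2) = -15125] leading coefficient -5: divide by -5. So div: (5*(x + 9))^2 = 3025.
Step 4. [(5*(x + 9))^2 = 3025] LHS squared, RHS 3025 ≥ 0: apply √ (±), so sqrt: 5*(x + 9) = 55 or -55.
Step 5. [5*(x + 9) = 55 or -55] 5·(inner) — divide through by 5, so div: x + 9 = 11 or -11.
Step 6. [x + 9 = 11 or -11] peel the +9: subtract 9 from each side ⇒ sub: x = 2 or -20.

Answer: x ∈ {-20, 2}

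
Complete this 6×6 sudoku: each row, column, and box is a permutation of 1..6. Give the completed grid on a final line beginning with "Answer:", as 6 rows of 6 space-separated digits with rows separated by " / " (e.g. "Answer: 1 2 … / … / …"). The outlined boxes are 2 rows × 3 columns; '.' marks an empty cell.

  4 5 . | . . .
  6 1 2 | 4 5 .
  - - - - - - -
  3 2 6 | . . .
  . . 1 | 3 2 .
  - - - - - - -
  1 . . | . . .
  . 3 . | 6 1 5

Step 1. [r2c6∈{3}] nothing but 3 survives at r2c6. So r2c6=3.
Step 2. [r3c5∈{4}] r3c5's peers cover all but 4, so r3c5=4.
Step 3. [r5c6∈{2,4}] r5c6 is the only open cell in col 6 admitting 4. So r5c6=4.
Step 4. [r1c6∈{1,2,6}] 2 has one home in col 6: r1c6, so r1c6=2.
Step 5. [r3c4∈{1,5}] in row 3, 5 fits only at r3c4 ⇒ r3c4=5.
Step 6. [r5c2∈{6}] only 6 remains possible at r5c2, so r5c2=6.
Step 7. [r1c3∈{3}] r1c3 is down to just 3 ⇒ r1c3=3.
Step 8. [r4c2∈{4}] r4c2 has the single candidate 4. So r4c2=4.
Step 9. [r4c6∈{6}] r4c6 has the single candidate 6. So r4c6=6.
Step 10. [r1c5∈{6}] r1c5 has the single candidate 6 ⇒ r1c5=6.
Step 11. [r6c3∈{4}] nothing but 4 survives at r6c3, so r6c3=4.
Step 12. [r1c4∈{1}] r1c4's peers cover all but 1. So r1c4=1.
Step 13. [r5c3∈{5}] only 5 remains possible at r5c3. So r5c3=5.
Step 14. [r5c5∈{3}] r5c5 is down to just 3, so r5c5=3.
Step 15. [r5c4∈{2}] r5c4 is down to just 2, so r5c4=2.
Step 16. [r4c1∈{5}] only 5 remains possible at r4c1 ⇒ r4c1=5.
Step 17. [r3c6∈{1}] only 1 remains possible at r3c6. So r3c6=1.
Step 18. [r6c1∈{2}] nothing but 2 survives at r6c1, so r6c1=2.

Answer: 4 5 3 1 6 2 / 6 1 2 4 5 3 / 3 2 6 5 4 1 / 5 4 1 3 2 6 / 1 6 5 2 3 4 / 2 3 4 6 1 5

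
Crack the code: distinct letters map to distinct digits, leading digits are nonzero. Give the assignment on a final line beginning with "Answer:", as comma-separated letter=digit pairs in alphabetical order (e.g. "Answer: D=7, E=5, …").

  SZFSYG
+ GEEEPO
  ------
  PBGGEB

Step 1. [col 1: G + O ≡ B (mod 10)] no forcing yet in column 1 (carry-in 0); B=3 is free and consistent — try it ⇒ B=3.
Step 2. [col 1: G + O ≡ B (mod 10)] several values work for O in column 1 (G + O ≡ B (mod 10), carry-in 0); try O=7 ⇒ O=7.
Step 3. [col 1: G + O ≡ B (mod 10)] in column 1 we have G+O≡B with carry-in 0; given O=7, B=3 and digits 3,7 already taken and all letters distinct, that pins G to 6. So G=6.
Step 4. [col 2: Y + P ≡ E (mod 10)] E=4 is one option consistent with column 2 (Y + P ≡ E (mod 10), carry-in 1) — take it, so E=4.
Step 5. [col 2: Y + P ≡ E (mod 10)] Y=5 is one option consistent with column 2 (Y + P ≡ E (mod 10), carry-in 1) — take it ⇒ Y=5.
Step 6. [col 2: Y + P ≡ E (mod 10)] in column 2 we have Y+P≡E with carry-in 1; given Y=5, E=4 and digits 3,4,5,6,7 already taken and all letters distinct, that pins P to 8. So P=8.
Step 7. [col 3: S + E ≡ G (mod 10)] column 3: given E=4, G=6, carry-in 1, and digits 3,4,5,6,7,8 already taken and all letters distinct, S+E≡G (mod 10) forces S=1, so S=1.
Step 8. [col 4: F + E ≡ G (mod 10)] from column 4 (E=4, G=6, carry-in 0, digits 1,3,4,5,6,7,8 already taken and all letters distinct): F must equal 2. So F=2.
Step 9. [col 5: Z + E ≡ B (mod 10)] column 5: given E=4, B=3, carry-in 0, and digits 1,2,3,4,5,6,7,8 already taken and all letters distinct, Z+E≡B (mod 10) forces Z=9. So Z=9.

Answer: B=3, E=4, F=2, G=6, O=7, P=8, S=1, Y=5, Z=9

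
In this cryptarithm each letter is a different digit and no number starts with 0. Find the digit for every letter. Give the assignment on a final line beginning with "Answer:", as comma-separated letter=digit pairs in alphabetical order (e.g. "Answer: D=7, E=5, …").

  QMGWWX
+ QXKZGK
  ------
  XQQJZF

Step 1. [col 1: X + K ≡ F (mod 10)] F=0 is one option consistent with column 1 (X + K ≡ F (mod 10), carry-in 0) — take it, so F=0.
Step 2. [col 1: X + K ≡ F (mod 10)] column 1 (X + K ≡ F (mod 10), carry-in 0) doesn't pin K yet; pick K=1 and continue ⇒ K=1.
Step 3. [col 1: X + K ≡ F (mod 10)] from column 1 (K=1, F=0, carry-in 0, digits 0,1 already taken and all letters distinct): X must equal 9, so X=9.
Step 4. [col 2: W + G ≡ Z (mod 10)] column 2 (W + G ≡ Z (mod 10), carry-in 1) doesn't pin W yet; pick W=2 and continue ⇒ W=2.
Step 5. [col 2: W + G ≡ Z (mod 10)] column 2 (W + G ≡ Z (mod 10), carry-in 1) doesn't pin Z yet; pick Z=6 and continue. So Z=6.
Step 6. [col 2: W + G ≡ Z (mod 10)] in column 2 we have W+G≡Z with carry-in 1; given W=2, Z=6 and digits 0,1,2,6,9 already taken and all letters distinct, that pins G to 3 ⇒ G=3.
Step 7. [col 3: W + Z ≡ J (mod 10)] from column 3 (W=2, Z=6, carry-in 0, digits 0,1,2,3,6,9 already taken and all letters distinct): J must equal 8, so J=8.
Step 8. [col 4: G + K ≡ Q (mod 10)] column 4: given G=3, K=1, carry-in 0, and digits 0,1,2,3,6,8,9 already taken and all letters distinct, G+K≡Q (mod 10) forces Q=4. So Q=4.
Step 9. [col 5: M + X ≡ Q (mod 10)] in column 5 we have M+X≡Q with carry-in 0; given X=9, Q=4 and digits 0,1,2,3,4,6,8,9 already taken and all letters distinct, that pins M to 5, so M=5.

Answer: F=0, G=3, J=8, K=1, M=5, Q=4, W=2, X=9, Z=6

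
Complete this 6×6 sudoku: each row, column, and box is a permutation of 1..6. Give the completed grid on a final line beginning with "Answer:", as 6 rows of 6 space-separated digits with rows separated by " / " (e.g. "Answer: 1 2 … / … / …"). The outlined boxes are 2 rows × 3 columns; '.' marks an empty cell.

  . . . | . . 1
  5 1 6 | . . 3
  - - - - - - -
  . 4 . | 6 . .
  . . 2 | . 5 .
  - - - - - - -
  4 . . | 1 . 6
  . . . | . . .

Step 1. [r6c6∈{2,4,5}] across col 6, 5 lands solely at r6c6, so r6c6=5.
Step 2. [r4c1∈{1,3,6}] row 4 places 1 nowhere but r4c1 ⇒ r4c1=1.
Step 3. [r3c1∈{3}] nothing but 3 survives at r3c1, so r3c1=3.
Step 4. [r1c1∈{2}] nothing but 2 survives at r1c1 ⇒ r1c1=2.
Step 5. [r1c2∈{3}] r1c2 is down to just 3. So r1c2=3.
Step 6. [r5c2∈{2,5}] in col 2, 5 fits only at r5c2, so r5c2=5.
Step 7. [r5c5∈{2,3}] in row 5, 2 fits only at r5c5. So r5c5=2.
Step 8. [r2c5∈{4}] nothing but 4 survives at r2c5 ⇒ r2c5=4.
Step 9. [r4c4∈{3,4}] 3 has one home in row 4: r4c4 ⇒ r4c4=3.
Step 10. [r6c2∈{2,6}] in row 6, 2 fits only at r6c2. So r6c2=2.
Step 11. [r5c3∈{3}] nothing but 3 survives at r5c3, so r5c3=3.
Step 12. [r6c1∈{6}] r6c1 has the single candidate 6 ⇒ r6c1=6.
Step 13. [r1c4∈{5}] nothing but 5 survives at r1c4 ⇒ r1c4=5.
Step 14. [r4c6∈{4}] nothing but 4 survives at r4c6, so r4c6=4.
Step 15. [r6c4∈{4}] r6c4's peers cover all but 4 ⇒ r6c4=4.
Step 16. [r3c3∈{5}] r3c3's peers cover all but 5 ⇒ r3c3=5.
Step 17. [r3c5∈{1}] r3c5 has the single candidate 1 ⇒ r3c5=1.
Step 18. [r6c5∈{3}] only 3 remains possible at r6c5 ⇒ r6c5=3.
Step 19. [r4c2∈{6}] r4c2's peers cover all but 6, so r4c2=6.
Step 20. [r1c5∈{6}] r1c5 has the single candidate 6, so r1c5=6.
Step 21. [r2c4∈{2}] r2c4 has the single candidate 2 ⇒ r2c4=2.
Step 22. [r3c6∈{2}] r3c6 is down to just 2. So r3c6=2.
Step 23. [r1c3∈{4}] only 4 remains possible at r1c3, so r1c3=4.
Step 24. [r6c3∈{1}] r6c3 is down to just 1, so r6c3=1.

Answer: 2 3 4 5 6 1 / 5 1 6 2 4 3 / 3 4 5 6 1 2 / 1 6 2 3 5 4 / 4 5 3 1 2 6 / 6 2 1 4 3 5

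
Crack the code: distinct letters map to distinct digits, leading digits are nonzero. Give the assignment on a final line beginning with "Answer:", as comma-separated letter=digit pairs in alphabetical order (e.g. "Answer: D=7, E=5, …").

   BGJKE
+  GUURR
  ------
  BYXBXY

Step 1. [col 1: E + R ≡ Y (mod 10)] column 1 (E + R ≡ Y (mod 10), carry-in 0) doesn't pin R yet; pick R=6 and continue, so R=6.
Step 2. [col 1: E + R ≡ Y (mod 10)] several values work for Y in column 1 (E + R ≡ Y (mod 10), carry-in 0); try Y=0. So Y=0.
Step 3. [B] the sum has 6 digits but both addends have 5; that extra leading digit B is the final carry, namely 1. So B=1.
Step 4. [col 1: E + R ≡ Y (mod 10)] in column 1 we have E+R≡Y with carry-in 0; given R=6, Y=0 and digits 0,1,6 already taken and all letters distinct, that pins E to 4 ⇒ E=4.
Step 5. [col 2: K + R ≡ X (mod 10)] several values work for X in column 2 (K + R ≡ X (mod 10), carry-in 1); try X=2. So X=2.
Step 6. [col 2: K + R ≡ X (mod 10)] column 2 reads K+R+carry(1)=X with R=6, X=2; with digits 0,1,2,4,6 already taken and all letters distinct, the only value for K is 5 ⇒ K=5.
Step 7. [col 3: J + U ≡ B (mod 10)] J=7 is one option consistent with column 3 (J + U ≡ B (mod 10), carry-in 1) — take it. So J=7.
Step 8. [col 3: J + U ≡ B (mod 10)] in column 3 we have J+U≡B with carry-in 1; given J=7, B=1 and digits 0,1,2,4,5,6,7 already taken and all letters distinct, that pins U to 3. So U=3.
Step 9. [col 4: G + U ≡ X (mod 10)] in column 4 we have G+U≡X with carry-in 1; given U=3, X=2 and digits 0,1,2,3,4,5,6,7 already taken and all letters distinct, that pins G to 8, so G=8.

Answer: B=1, E=4, G=8, J=7, K=5, R=6, U=3, X=2, Y=0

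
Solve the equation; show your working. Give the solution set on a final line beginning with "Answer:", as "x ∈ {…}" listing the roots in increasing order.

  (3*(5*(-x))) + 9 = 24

Step 1. [(3*(5*(-x))) + 9 = 24] subtract 9: x sits inside (… + 9) ⇒ sub: 3*(5*(-x)) = 15.
Step 2. [3*(5*(-x)) = 15] LHS = 3·(…); ÷3 both sides. So div: 5*(-x) = 5.
Step 3. [5*(-x) = 5] LHS = 5·(…); ÷5 both sides. So div: -x = 1.
Step 4. [-x = 1] flip signs both sides ⇒ neg: x = -1.

Answer: x ∈ {-1}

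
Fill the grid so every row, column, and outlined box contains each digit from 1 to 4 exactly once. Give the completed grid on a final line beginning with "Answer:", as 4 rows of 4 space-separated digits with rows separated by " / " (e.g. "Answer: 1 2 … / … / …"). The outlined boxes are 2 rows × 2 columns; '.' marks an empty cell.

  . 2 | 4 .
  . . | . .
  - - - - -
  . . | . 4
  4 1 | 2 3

Step 1. [r1c1∈{1,3}] in row 1, 3 fits only at r1c1 ⇒ r1c1=3.
Step 2. [r1c4∈{1}] only 1 remains possible at r1c4 ⇒ r1c4=1.
Step 3. [r2c2∈{4}] nothing but 4 survives at r2c2, so r2c2=4.
Step 4. [r3c2∈{3}] r3c2 is down to just 3, so r3c2=3.
Step 5. [r2c4∈{2}] nothing but 2 survives at r2c4 ⇒ r2c4=2.
Step 6. [r3c1∈{2}] r3c1's peers cover all but 2. So r3c1=2.
Step 7. [r3c3∈{1}] r3c3's peers cover all but 1. So r3c3=1.
Step 8. [r2c3∈{3}] r2c3's peers cover all but 3. So r2c3=3.
Step 9. [r2c1∈{1}] r2c1's peers cover all but 1. So r2c1=1.

Answer: 3 2 4 1 / 1 4 3 2 / 2 3 1 4 / 4 1 2 3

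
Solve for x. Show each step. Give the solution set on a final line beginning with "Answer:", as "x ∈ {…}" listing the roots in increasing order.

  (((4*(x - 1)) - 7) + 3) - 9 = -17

Step 1. [(((4*(x - 1)) - 7) + 3) - 9 = -17] the outer -9 inverts by adding 9 ⇒ sub: ((4*(x - 1)) - 7) + 3 = -8.
Step 2. [((4*(x - 1)) - 7) + 3 = -8] +3 is outermost — subtract 3 both sides ⇒ sub: (4*(x - 1)) - 7 = -11.
Step 3. [(4*(x - 1)) - 7 = -11] -7 is outermost — add 7 both sides, so sub: 4*(x - 1) = -4.
Step 4. [4*(x - 1) = -4] 4 out front; divide by 4, so div: x - 1 = -1.
Step 5. [x - 1 = -1] the outer -1 inverts by adding 1. So sub: x = 0.

Answer: x ∈ {0}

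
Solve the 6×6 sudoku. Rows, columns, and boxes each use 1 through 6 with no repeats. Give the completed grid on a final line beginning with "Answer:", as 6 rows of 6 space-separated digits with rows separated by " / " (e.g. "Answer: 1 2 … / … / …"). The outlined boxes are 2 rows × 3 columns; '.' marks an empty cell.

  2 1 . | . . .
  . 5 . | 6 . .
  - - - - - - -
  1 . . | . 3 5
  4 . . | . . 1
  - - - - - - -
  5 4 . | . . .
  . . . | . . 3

Step 1. [r5c3∈{1,2,3,6}] in row 5, 3 fits only at r5c3. So r5c3=3.
Step 2. [r4c4∈{2}] r4c4 is down to just 2. So r4c4=2.
Step 3. [r1c6∈{4}] r1c6 has the single candidate 4, so r1c6=4.
Step 4. [r6c5∈{1,2,4,5,6}] across col 5, 4 lands solely at r6c5, so r6c5=4.
Step 5. [r6c3∈{1,2,6}] across col 3, 1 lands solely at r6c3, so r6c3=1.
Step 6. [r4c5∈{6}] r4c5 has the single candidate 6. So r4c5=6.
Step 7. [r2c6∈{2}] r2c6 has the single candidate 2. So r2c6=2.
Step 8. [r3c3∈{2,6}] across col 3, 2 lands solely at r3c3. So r3c3=2.
Step 9. [r1c4∈{3,5}] in row 1, 3 fits only at r1c4. So r1c4=3.
Step 10. [r3c2∈{6}] r3c2's peers cover all but 6, so r3c2=6.
Step 11. [r5c5∈{1,2}] in row 5, 2 fits only at r5c5, so r5c5=2.
Step 12. [r6c4∈{5}] nothing but 5 survives at r6c4. So r6c4=5.
Step 13. [r4c2∈{3}] nothing but 3 survives at r4c2. So r4c2=3.
Step 14. [r6c2∈{2}] r6c2 is down to just 2 ⇒ r6c2=2.
Step 15. [r6c1∈{6}] nothing but 6 survives at r6c1 ⇒ r6c1=6.
Step 16. [r1c3∈{6}] only 6 remains possible at r1c3, so r1c3=6.
Step 17. [r2c3∈{4}] nothing but 4 survives at r2c3, so r2c3=4.
Step 18. [r4c3∈{5}] only 5 remains possible at r4c3. So r4c3=5.
Step 19. [r3c4∈{4}] r3c4 is down to just 4. So r3c4=4.
Step 20. [r5c6∈{6}] r5c6 is down to just 6 ⇒ r5c6=6.
Step 21. [r5c4∈{1}] r5c4 is down to just 1. So r5c4=1.
Step 22. [r1c5∈{5}] only 5 remains possible at r1c5 ⇒ r1c5=5.
Step 23. [r2c5∈{1}] r2c5 has the single candidate 1 ⇒ r2c5=1.
Step 24. [r2c1∈{3}] nothing but 3 survives at r2c1 ⇒ r2c1=3.

Answer: 2 1 6 3 5 4 / 3 5 4 6 1 2 / 1 6 2 4 3 5 / 4 3 5 2 6 1 / 5 4 3 1 2 6 / 6 2 1 5 4 3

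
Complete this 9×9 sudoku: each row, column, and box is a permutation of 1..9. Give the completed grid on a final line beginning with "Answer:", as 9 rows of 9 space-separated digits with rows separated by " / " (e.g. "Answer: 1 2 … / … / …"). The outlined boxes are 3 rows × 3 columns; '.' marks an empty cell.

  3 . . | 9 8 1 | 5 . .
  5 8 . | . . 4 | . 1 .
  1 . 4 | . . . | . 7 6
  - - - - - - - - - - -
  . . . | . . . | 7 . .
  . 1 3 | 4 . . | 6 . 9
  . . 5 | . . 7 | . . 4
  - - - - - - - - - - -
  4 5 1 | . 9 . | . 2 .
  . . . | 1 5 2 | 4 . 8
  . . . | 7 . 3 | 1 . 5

Step 1. [r5c5∈{2}] r5c5 has the single candidate 2. So r5c5=2.
Step 2. [r4c6∈{5,6,8,9}] 9 has one home in col 6: r4c6 ⇒ r4c6=9.
Step 3. [r3c5∈{3}] r3c5 is down to just 3. So r3c5=3.
Step 4. [r1c9∈{2}] r1c9's peers cover all but 2, so r1c9=2.
Step 5. [r7c7∈{3}] r7c7's peers cover all but 3 ⇒ r7c7=3.
Step 6. [r8c2∈{3,6,7,9}] r8c2 is the only open cell in row 8 admitting 3. So r8c2=3.
Step 7. [r1c2∈{6,7}] in col 2, 7 fits only at r1c2. So r1c2=7.
Step 8. [r1c3∈{6}] only 6 remains possible at r1c3, so r1c3=6.
Step 9. [r7c6∈{6,8}] across col 6, 6 lands solely at r7c6, so r7c6=6.
Step 10. [r5c6∈{5,8}] 8 has one home in col 6: r5c6, so r5c6=8.
Step 11. [r4c4∈{3,5,6}] r4c4 is the only open cell in box 5 admitting 5 ⇒ r4c4=5.
Step 12. [r6c7∈{2,8}] 2 has one home in col 7: r6c7, so r6c7=2.
Step 13. [r4c9∈{1,3}] in col 9, 1 fits only at r4c9. So r4c9=1.
Step 14. [r4c5∈{6}] r4c5's peers cover all but 6 ⇒ r4c5=6.
Step 15. [r2c7∈{9}] r2c7 has the single candidate 9, so r2c7=9.
Step 16. [r2c3∈{2}] r2c3 is down to just 2, so r2c3=2.
Step 17. [r4c3∈{8}] nothing but 8 survives at r4c3, so r4c3=8.
Step 18. [r9c3∈{9}] r9c3 has the single candidate 9, so r9c3=9.
Step 19. [r9c8∈{6}] only 6 remains possible at r9c8 ⇒ r9c8=6.
Step 20. [r8c1∈{6,7}] row 8 places 6 nowhere but r8c1 ⇒ r8c1=6.
Step 21. [r9c2∈{2}] only 2 remains possible at r9c2 ⇒ r9c2=2.
Step 22. [r4c8∈{3}] r4c8 is down to just 3, so r4c8=3.
Step 23. [r6c2∈{6,9}] row 6 places 6 nowhere but r6c2 ⇒ r6c2=6.
Step 24. [r6c8∈{8}] r6c8's peers cover all but 8, so r6c8=8.
Step 25. [r7c4∈{8}] r7c4 has the single candidate 8. So r7c4=8.
Step 26. [r1c8∈{4}] nothing but 4 survives at r1c8, so r1c8=4.
Step 27. [r8c3∈{7}] r8c3's peers cover all but 7, so r8c3=7.
Step 28. [r3c2∈{9}] nothing but 9 survives at r3c2. So r3c2=9.
Step 29. [r2c9∈{3}] only 3 remains possible at r2c9. So r2c9=3.
Step 30. [r9c1∈{8}] only 8 remains possible at r9c1. So r9c1=8.
Step 31. [r6c5∈{1}] only 1 remains possible at r6c5, so r6c5=1.
Step 32. [r2c4∈{6}] only 6 remains possible at r2c4. So r2c4=6.
Step 33. [r3c4∈{2}] nothing but 2 survives at r3c4 ⇒ r3c4=2.
Step 34. [r6c1∈{9}] r6c1's peers cover all but 9 ⇒ r6c1=9.
Step 35. [r4c1∈{2}] r4c1 has the single candidate 2, so r4c1=2.
Step 36. [r6c4∈{3}] r6c4's peers cover all but 3, so r6c4=3.
Step 37. [r7c9∈{7}] r7c9's peers cover all but 7 ⇒ r7c9=7.
Step 38. [r4c2∈{4}] r4c2 is down to just 4. So r4c2=4.
Step 39. [r8c8∈{9}] r8c8's peers cover all but 9. So r8c8=9.
Step 40. [r3c6∈{5}] nothing but 5 survives at r3c6, so r3c6=5.
Step 41. [r2c5∈{7}] r2c5 has the single candidate 7, so r2c5=7.
Step 42. [r5c1∈{7}] r5c1 is down to just 7. So r5c1=7.
Step 43. [r3c7∈{8}] r3c7 has the single candidate 8. So r3c7=8.
Step 44. [r5c8∈{5}] r5c8 has the single candidate 5, so r5c8=5.
Step 45. [r9c5∈{4}] r9c5's peers cover all but 4. So r9c5=4.

Answer: 3 7 6 9 8 1 5 4 2 / 5 8 2 6 7 4 9 1 3 / 1 9 4 2 3 5 8 7 6 / 2 4 8 5 6 9 7 3 1 / 7 1 3 4 2 8 6 5 9 / 9 6 5 3 1 7 2 8 4 / 4 5 1 8 9 6 3 2 7 / 6 3 7 1 5 2 4 9 8 / 8 2 9 7 4 3 1 6 5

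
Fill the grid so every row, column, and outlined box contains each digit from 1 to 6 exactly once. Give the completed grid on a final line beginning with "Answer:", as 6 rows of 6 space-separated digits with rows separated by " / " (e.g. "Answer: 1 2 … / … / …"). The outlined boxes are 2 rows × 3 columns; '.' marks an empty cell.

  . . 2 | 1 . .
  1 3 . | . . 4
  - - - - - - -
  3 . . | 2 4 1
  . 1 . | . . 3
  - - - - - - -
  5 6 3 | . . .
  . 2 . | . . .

Step 1. [r6c4∈{3,4,5,6}] col 4 places 3 nowhere but r6c4, so r6c4=3.
Step 2. [r3c3∈{5,6}] r3c3 is the only open cell in row 3 admitting 6, so r3c3=6.
Step 3. [r2c3∈{5}] r2c3 is down to just 5. So r2c3=5.
Step 4. [r2c4∈{6}] nothing but 6 survives at r2c4. So r2c4=6.
Step 5. [r6c1∈{4}] only 4 remains possible at r6c1. So r6c1=4.
Step 6. [r5c5∈{1,2}] 1 has one home in row 5: r5c5 ⇒ r5c5=1.
Step 7. [r1c6∈{5}] r1c6's peers cover all but 5. So r1c6=5.
Step 8. [r4c5∈{5,6}] across row 4, 6 lands solely at r4c5, so r4c5=6.
Step 9. [r6c3∈{1}] r6c3's peers cover all but 1. So r6c3=1.
Step 10. [r6c6∈{6}] r6c6's peers cover all but 6 ⇒ r6c6=6.
Step 11. [r1c1∈{6}] nothing but 6 survives at r1c1, so r1c1=6.
Step 12. [r4c1∈{2}] r4c1 is down to just 2 ⇒ r4c1=2.
Step 13. [r1c2∈{4}] r1c2 has the single candidate 4, so r1c2=4.
Step 14. [r1c5∈{3}] only 3 remains possible at r1c5. So r1c5=3.
Step 15. [r4c4∈{5}] r4c4's peers cover all but 5. So r4c4=5.
Step 16. [r5c4∈{4}] r5c4 has the single candidate 4. So r5c4=4.
Step 17. [r3c2∈{5}] r3c2 has the single candidate 5 ⇒ r3c2=5.
Step 18. [r6c5∈{5}] only 5 remains possible at r6c5. So r6c5=5.
Step 19. [r4c3∈{4}] only 4 remains possible at r4c3. So r4c3=4.
Step 20. [r2c5∈{2}] r2c5's peers cover all but 2, so r2c5=2.
Step 21. [r5c6∈{2}] r5c6's peers cover all but 2 ⇒ r5c6=2.

Answer: 6 4 2 1 3 5 / 1 3 5 6 2 4 / 3 5 6 2 4 1 / 2 1 4 5 6 3 / 5 6 3 4 1 2 / 4 2 1 3 5 6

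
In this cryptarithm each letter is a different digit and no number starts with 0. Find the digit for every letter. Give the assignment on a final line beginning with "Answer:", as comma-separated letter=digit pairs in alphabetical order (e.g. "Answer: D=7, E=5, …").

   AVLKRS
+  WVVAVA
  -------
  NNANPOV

Step 1. [col 1: S + A ≡ V (mod 10)] S=7 is one option consistent with column 1 (S + A ≡ V (mod 10), carry-in 0) — take it, so S=7.
Step 2. [col 1: S + A ≡ V (mod 10)] no forcing yet in column 1 (carry-in 0); V=2 is free and consistent — try it. So V=2.
Step 3. [col 1: S + A ≡ V (mod 10)] column 1 reads S+A+carry(0)=V with S=7, V=2; with digits 2,7 already taken and all letters distinct, the only value for A is 5 ⇒ A=5.
Step 4. [N] the sum has 7 digits but both addends have 6; that extra leading digit N is the final carry, namely 1. So N=1.
Step 5. [col 2: R + V ≡ O (mod 10)] several values work for R in column 2 (R + V ≡ O (mod 10), carry-in 1); try R=0 ⇒ R=0.
Step 6. [col 2: R + V ≡ O (mod 10)] in column 2 we have R+V≡O with carry-in 1; given R=0, V=2 and digits 0,1,2,5,7 already taken and all letters distinct, that pins O to 3, so O=3.
Step 7. [col 3: K + A ≡ P (mod 10)] no forcing yet in column 3 (carry-in 0); P=4 is free and consistent — try it, so P=4.
Step 8. [col 3: K + A ≡ P (mod 10)] from column 3 (A=5, P=4, carry-in 0, digits 0,1,2,3,4,5,7 already taken and all letters distinct): K must equal 9. So K=9.
Step 9. [col 4: L + V ≡ N (mod 10)] in column 4 we have L+V≡N with carry-in 1; given V=2, N=1 and digits 0,1,2,3,4,5,7,9 already taken and all letters distinct, that pins L to 8 ⇒ L=8.
Step 10. [col 6: A + W ≡ N (mod 10)] column 6: given A=5, N=1, carry-in 0, and digits 0,1,2,3,4,5,7,8,9 already taken and all letters distinct, A+W≡N (mod 10) forces W=6. So W=6.

Answer: A=5, K=9, L=8, N=1, O=3, P=4, R=0, S=7, V=2, W=6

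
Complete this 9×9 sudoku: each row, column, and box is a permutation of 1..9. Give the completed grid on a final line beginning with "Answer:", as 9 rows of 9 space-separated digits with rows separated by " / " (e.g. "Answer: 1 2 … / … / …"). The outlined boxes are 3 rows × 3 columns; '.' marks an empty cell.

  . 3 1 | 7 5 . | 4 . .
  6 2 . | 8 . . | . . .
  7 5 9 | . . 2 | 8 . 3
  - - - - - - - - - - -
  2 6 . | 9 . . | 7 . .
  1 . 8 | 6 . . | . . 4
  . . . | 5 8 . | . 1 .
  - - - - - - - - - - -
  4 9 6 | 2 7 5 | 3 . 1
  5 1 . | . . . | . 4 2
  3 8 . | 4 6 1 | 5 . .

Step 1. [r5c8∈{2,3,5,9}] r5c8 is the only open cell in row 5 admitting 5, so r5c8=5.
Step 2. [r5c7∈{2,9}] r5c7 is the only open cell in row 5 admitting 9. So r5c7=9.
Step 3. [r3c5∈{1,4}] r3c5 is the only open cell in row 3 admitting 4, so r3c5=4.
Step 4. [r4c8∈{3,8}] in col 8, 3 fits only at r4c8. So r4c8=3.
Step 5. [r6c2∈{4,7}] r6c2 is the only open cell in col 2 admitting 4. So r6c2=4.
Step 6. [r1c6∈{6,9}] col 6 places 6 nowhere but r1c6. So r1c6=6.
Step 7. [r1c9∈{9}] nothing but 9 survives at r1c9 ⇒ r1c9=9.
Step 8. [r9c9∈{7}] nothing but 7 survives at r9c9. So r9c9=7.
Step 9. [r5c2∈{7}] nothing but 7 survives at r5c2 ⇒ r5c2=7.
Step 10. [r5c6∈{3}] nothing but 3 survives at r5c6 ⇒ r5c6=3.
Step 11. [r2c5∈{1,3,9}] row 2 places 3 nowhere but r2c5. So r2c5=3.
Step 12. [r8c7∈{6}] r8c7 is down to just 6, so r8c7=6.
Step 13. [r8c6∈{8,9}] across row 8, 8 lands solely at r8c6, so r8c6=8.
Step 14. [r8c4∈{3}] r8c4's peers cover all but 3, so r8c4=3.
Step 15. [r2c8∈{7}] nothing but 7 survives at r2c8 ⇒ r2c8=7.
Step 16. [r9c3∈{2}] only 2 remains possible at r9c3, so r9c3=2.
Step 17. [r2c3∈{4}] nothing but 4 survives at r2c3 ⇒ r2c3=4.
Step 18. [r4c3∈{5}] only 5 remains possible at r4c3, so r4c3=5.
Step 19. [r9c8∈{9}] nothing but 9 survives at r9c8 ⇒ r9c8=9.
Step 20. [r4c9∈{8}] only 8 remains possible at r4c9 ⇒ r4c9=8.
Step 21. [r8c5∈{9}] r8c5 is down to just 9 ⇒ r8c5=9.
Step 22. [r1c1∈{8}] r1c1 has the single candidate 8, so r1c1=8.
Step 23. [r6c6∈{7}] r6c6 is down to just 7. So r6c6=7.
Step 24. [r6c7∈{2}] r6c7 has the single candidate 2 ⇒ r6c7=2.
Step 25. [r4c5∈{1}] r4c5 is down to just 1, so r4c5=1.
Step 26. [r2c7∈{1}] only 1 remains possible at r2c7 ⇒ r2c7=1.
Step 27. [r5c5∈{2}] r5c5 has the single candidate 2 ⇒ r5c5=2.
Step 28. [r1c8∈{2}] r1c8 is down to just 2, so r1c8=2.
Step 29. [r2c9∈{5}] r2c9 has the single candidate 5. So r2c9=5.
Step 30. [r6c1∈{9}] nothing but 9 survives at r6c1. So r6c1=9.
Step 31. [r6c3∈{3}] r6c3 has the single candidate 3, so r6c3=3.
Step 32. [r4c6∈{4}] r4c6's peers cover all but 4, so r4c6=4.
Step 33. [r7c8∈{8}] only 8 remains possible at r7c8 ⇒ r7c8=8.
Step 34. [r8c3∈{7}] r8c3 is down to just 7 ⇒ r8c3=7.
Step 35. [r3c4∈{1}] only 1 remains possible at r3c4. So r3c4=1.
Step 36. [r2c6∈{9}] nothing but 9 survives at r2c6 ⇒ r2c6=9.
Step 37. [r3c8∈{6}] r3c8 has the single candidate 6 ⇒ r3c8=6.
Step 38. [r6c9∈{6}] r6c9's peers cover all but 6 ⇒ r6c9=6.

Answer: 8 3 1 7 5 6 4 2 9 / 6 2 4 8 3 9 1 7 5 / 7 5 9 1 4 2 8 6 3 / 2 6 5 9 1 4 7 3 8 / 1 7 8 6 2 3 9 5 4 / 9 4 3 5 8 7 2 1 6 / 4 9 6 2 7 5 3 8 1 / 5 1 7 3 9 8 6 4 2 / 3 8 2 4 6 1 5 9 7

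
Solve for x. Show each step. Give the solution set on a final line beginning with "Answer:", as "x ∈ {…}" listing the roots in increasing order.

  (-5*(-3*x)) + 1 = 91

Step 1. [(-5*(-3*x)) + 1 = 91] peel the +1: subtract 1 from each side, so sub: -5*(-3*x) = 90.
Step 2. [-5*(-3*x) = 90] -5·(inner) — divide through by -5, so div: -3*x = -18.
Step 3. [-3*x = -18] leading coefficient -3: divide by -3 ⇒ div: x = 6.

Answer: x ∈ {6}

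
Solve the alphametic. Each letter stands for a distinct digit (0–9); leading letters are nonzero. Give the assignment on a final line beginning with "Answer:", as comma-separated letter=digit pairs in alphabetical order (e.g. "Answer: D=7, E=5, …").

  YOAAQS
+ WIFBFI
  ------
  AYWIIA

Step 1. [col 1: S + I ≡ A (mod 10)] column 1 (S + I ≡ A (mod 10), carry-in 0) doesn't pin I yet; pick I=6 and continue. So I=6.
Step 2. [col 1: S + I ≡ A (mod 10)] no forcing yet in column 1 (carry-in 0); S=9 is free and consistent — try it, so S=9.
Step 3. [col 1: S + I ≡ A (mod 10)] from column 1 (S=9, I=6, carry-in 0, digits 6,9 already taken and all letters distinct): A must equal 5, so A=5.
Step 4. [col 2: Q + F ≡ I (mod 10)] column 2 (Q + F ≡ I (mod 10), carry-in 1) doesn't pin Q yet; pick Q=7 and continue ⇒ Q=7.
Step 5. [col 2: Q + F ≡ I (mod 10)] from column 2 (Q=7, I=6, carry-in 1, digits 5,6,7,9 already taken and all letters distinct): F must equal 8, so F=8.
Step 6. [col 3: A + B ≡ I (mod 10)] column 3: given A=5, I=6, carry-in 1, and digits 5,6,7,8,9 already taken and all letters distinct, A+B≡I (mod 10) forces B=0 ⇒ B=0.
Step 7. [col 4: A + F ≡ W (mod 10)] column 4: given A=5, F=8, carry-in 0, and digits 0,5,6,7,8,9 already taken and all letters distinct, A+F≡W (mod 10) forces W=3 ⇒ W=3.
Step 8. [col 5: O + I ≡ Y (mod 10)] column 5 reads O+I+carry(1)=Y with I=6; with digits 0,3,5,6,7,8,9 already taken and all letters distinct, the only value for O is 4. So O=4.
Step 9. [col 5: O + I ≡ Y (mod 10)] column 5: given O=4, I=6, carry-in 1, and digits 0,3,4,5,6,7,8,9 already taken and all letters distinct, O+I≡Y (mod 10) forces Y=1 ⇒ Y=1.

Answer: A=5, B=0, F=8, I=6, O=4, Q=7, S=9, W=3, Y=1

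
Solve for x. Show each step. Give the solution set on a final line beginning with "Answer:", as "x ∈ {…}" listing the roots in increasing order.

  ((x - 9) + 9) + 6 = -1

Step 1. [((x - 9) + 9) + 6 = -1] +6 is outermost — subtract 6 both sides. So sub: (x - 9) + 9 = -7.
Step 2. [(x - 9) + 9 = -7] peel the +9: subtract 9 from each side ⇒ sub: x - 9 = -16.
Step 3. [x - 9 = -16] 9 comes off first (add 9) ⇒ sub: x = -7.

Answer: x ∈ {-7}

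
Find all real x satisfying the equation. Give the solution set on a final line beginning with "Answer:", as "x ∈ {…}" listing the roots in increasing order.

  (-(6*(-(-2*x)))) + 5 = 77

Step 1. [(-(6*(-(-2*x)))) + 5 = 77] the outer +5 inverts by subtracting 5, so sub: -(6*(-(-2*x))) = 72.
Step 2. [-(6*(-(-2*x))) = 72] flip signs both sides ⇒ neg: 6*(-(-2*x)) = -72.
Step 3. [6*(-(-2*x)) = -72] LHS = 6·(…); ÷6 both sides, so div: -(-2*x) = -12.
Step 4. [-(-2*x) = -12] flip signs both sides. So neg: -2*x = 12.
Step 5. [-2*x = 12] -2·(inner) — divide through by -2. So div: x = -6.

Answer: x ∈ {-6}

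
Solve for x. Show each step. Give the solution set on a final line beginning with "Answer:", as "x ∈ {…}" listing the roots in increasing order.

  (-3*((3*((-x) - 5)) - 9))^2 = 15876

Step 1. [(-3*((3*((-x) - 5)) - 9))^2 = 15876] 15876 ≥ 0, LHS is (·)² — take ±√. So sqrt: -3*((3*((-x) - 5)) - 9) = 126 or -126.
Step 2. [-3*((3*((-x) - 5)) - 9) = 126 or -126] -3 out front; divide by -3 ⇒ div: (3*((-x) - 5)) - 9 = -42 or 42.
Step 3. [(3*((-x) - 5)) - 9 = -42 or 42] the outer -9 inverts by adding 9 ⇒ sub: 3*((-x) - 5) = -33 or 51.
Step 4. [3*((-x) - 5) = -33 or 51] 3 out front; divide by 3. So div: (-x) - 5 = -11 or 17.
Step 5. [(-x) - 5 = -11 or 17] -5 is outermost — add 5 both sides, so sub: -x = -6 or 22.
Step 6. [-x = -6 or 22] flip signs both sides, so neg: x = 6 or -22.

Answer: x ∈ {-22, 6}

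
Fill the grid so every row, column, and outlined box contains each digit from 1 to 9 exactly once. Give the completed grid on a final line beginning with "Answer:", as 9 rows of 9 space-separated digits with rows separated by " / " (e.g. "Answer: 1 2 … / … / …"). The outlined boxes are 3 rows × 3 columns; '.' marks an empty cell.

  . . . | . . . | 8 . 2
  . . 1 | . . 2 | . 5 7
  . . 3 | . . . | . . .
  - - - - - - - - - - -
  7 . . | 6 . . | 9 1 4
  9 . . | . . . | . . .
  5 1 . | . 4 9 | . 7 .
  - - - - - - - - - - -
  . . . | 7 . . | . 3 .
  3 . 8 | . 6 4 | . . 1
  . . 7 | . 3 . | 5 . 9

Step 1. [r3c9∈{6}] nothing but 6 survives at r3c9 ⇒ r3c9=6.
Step 2. [r1c6∈{1,3,5,6,7}] in col 6, 6 fits only at r1c6, so r1c6=6.
Step 3. [r1c1∈{4}] r1c1's peers cover all but 4 ⇒ r1c1=4.
Step 4. [r1c4∈{1,3,5,9}] r1c4 is the only open cell in row 1 admitting 3, so r1c4=3.
Step 5. [r1c5∈{1,5,7,9}] r1c5 is the only open cell in row 1 admitting 1 ⇒ r1c5=1.
Step 6. [r4c3∈{2}] r4c3 is down to just 2. So r4c3=2.
Step 7. [r8c8∈{2}] r8c8's peers cover all but 2 ⇒ r8c8=2.
Step 8. [r5c9∈{3,5,8}] col 9 places 5 nowhere but r5c9, so r5c9=5.
Step 9. [r7c9∈{8}] only 8 remains possible at r7c9 ⇒ r7c9=8.
Step 10. [r6c4∈{2,8}] in row 6, 8 fits only at r6c4. So r6c4=8.
Step 11. [r6c3∈{6}] only 6 remains possible at r6c3, so r6c3=6.
Step 12. [r4c2∈{3,8}] 8 has one home in row 4: r4c2 ⇒ r4c2=8.
Step 13. [r5c2∈{3,4}] 3 has one home in col 2: r5c2. So r5c2=3.
Step 14. [r4c5∈{5}] r4c5's peers cover all but 5 ⇒ r4c5=5.
Step 15. [r1c2∈{5,7,9}] 7 has one home in row 1: r1c2. So r1c2=7.
Step 16. [r1c3∈{5,9}] 5 has one home in row 1: r1c3 ⇒ r1c3=5.
Step 17. [r7c3∈{4,9}] col 3 places 9 nowhere but r7c3, so r7c3=9.
Step 18. [r7c5∈{2}] r7c5's peers cover all but 2 ⇒ r7c5=2.
Step 19. [r9c4∈{1}] nothing but 1 survives at r9c4. So r9c4=1.
Step 20. [r8c4∈{5,9}] row 8 places 9 nowhere but r8c4 ⇒ r8c4=9.
Step 21. [r2c7∈{3,4}] 3 has one home in row 2: r2c7 ⇒ r2c7=3.
Step 22. [r7c6∈{5}] only 5 remains possible at r7c6 ⇒ r7c6=5.
Step 23. [r5c5∈{7}] r5c5 has the single candidate 7. So r5c5=7.
Step 24. [r1c8∈{9}] r1c8's peers cover all but 9 ⇒ r1c8=9.
Step 25. [r3c8∈{4}] r3c8 has the single candidate 4 ⇒ r3c8=4.
Step 26. [r9c8∈{6}] nothing but 6 survives at r9c8. So r9c8=6.
Step 27. [r9c1∈{2}] r9c1 has the single candidate 2, so r9c1=2.
Step 28. [r3c1∈{8}] r3c1's peers cover all but 8. So r3c1=8.
Step 29. [r2c1∈{6}] nothing but 6 survives at r2c1, so r2c1=6.
Step 30. [r3c5∈{9}] r3c5 has the single candidate 9, so r3c5=9.
Step 31. [r5c4∈{2}] r5c4 is down to just 2 ⇒ r5c4=2.
Step 32. [r7c7∈{4}] nothing but 4 survives at r7c7 ⇒ r7c7=4.
Step 33. [r5c6∈{1}] nothing but 1 survives at r5c6 ⇒ r5c6=1.
Step 34. [r3c6∈{7}] only 7 remains possible at r3c6. So r3c6=7.
Step 35. [r2c4∈{4}] r2c4's peers cover all but 4 ⇒ r2c4=4.
Step 36. [r8c2∈{5}] r8c2 is down to just 5. So r8c2=5.
Step 37. [r9c6∈{8}] only 8 remains possible at r9c6 ⇒ r9c6=8.
Step 38. [r3c4∈{5}] nothing but 5 survives at r3c4, so r3c4=5.
Step 39. [r6c9∈{3}] r6c9 is down to just 3 ⇒ r6c9=3.
Step 40. [r7c1∈{1}] r7c1 is down to just 1 ⇒ r7c1=1.
Step 41. [r3c7∈{1}] r3c7 has the single candidate 1 ⇒ r3c7=1.
Step 42. [r4c6∈{3}] r4c6 has the single candidate 3. So r4c6=3.
Step 43. [r8c7∈{7}] r8c7 has the single candidate 7, so r8c7=7.
Step 44. [r2c2∈{9}] r2c2 is down to just 9. So r2c2=9.
Step 45. [r5c3∈{4}] r5c3's peers cover all but 4. So r5c3=4.
Step 46. [r2c5∈{8}] r2c5's peers cover all but 8, so r2c5=8.
Step 47. [r7c2∈{6}] r7c2 has the single candidate 6 ⇒ r7c2=6.
Step 48. [r5c7∈{6}] r5c7 has the single candidate 6 ⇒ r5c7=6.
Step 49. [r3c2∈{2}] only 2 remains possible at r3c2, so r3c2=2.
Step 50. [r9c2∈{4}] r9c2 is down to just 4 ⇒ r9c2=4.
Step 51. [r6c7∈{2}] r6c7 has the single candidate 2. So r6c7=2.
Step 52. [r5c8∈{8}] r5c8 is down to just 8. So r5c8=8.

Answer: 4 7 5 3 1 6 8 9 2 / 6 9 1 4 8 2 3 5 7 / 8 2 3 5 9 7 1 4 6 / 7 8 2 6 5 3 9 1 4 / 9 3 4 2 7 1 6 8 5 / 5 1 6 8 4 9 2 7 3 / 1 6 9 7 2 5 4 3 8 / 3 5 8 9 6 4 7 2 1 / 2 4 7 1 3 8 5 6 9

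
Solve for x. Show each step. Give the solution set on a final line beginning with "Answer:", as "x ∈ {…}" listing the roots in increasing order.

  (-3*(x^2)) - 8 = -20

Step 1. [(-3*(x^2)) - 8 = -20] 8 comes off first (add 8), so sub: -3*(x^2) = -12.
Step 2. [-3*(x^2) = -12] leading coefficient -3: divide by -3 ⇒ div: x^2 = 4.
Step 3. [x^2 = 4] √ both sides: 4 ≥ 0 gives two branches. So sqrt: x = 2 or -2.

Answer: x ∈ {-2, 2}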